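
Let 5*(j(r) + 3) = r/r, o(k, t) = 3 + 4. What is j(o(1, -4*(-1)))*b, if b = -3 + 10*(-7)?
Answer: 1022/5 ≈ 204.40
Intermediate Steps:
o(k, t) = 7
j(r) = -14/5 (j(r) = -3 + (r/r)/5 = -3 + (⅕)*1 = -3 + ⅕ = -14/5)
b = -73 (b = -3 - 70 = -73)
j(o(1, -4*(-1)))*b = -14/5*(-73) = 1022/5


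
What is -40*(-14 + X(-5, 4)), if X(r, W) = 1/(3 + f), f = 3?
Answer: 1660/3 ≈ 553.33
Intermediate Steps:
X(r, W) = 1/6 (X(r, W) = 1/(3 + 3) = 1/6)
-40*(-14 + X(-5, 4)) = -40*(-14 + 1/6) = -40*(-83/6) = 1660/3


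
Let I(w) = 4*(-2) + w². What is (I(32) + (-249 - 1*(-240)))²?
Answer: 1014049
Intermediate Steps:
I(w) = -8 + w²
(I(32) + (-249 - 1*(-240)))² = ((-8 + 32²) + (-249 - 1*(-240)))² = ((-8 + 1024) + (-249 + 240))² = (1016 - 9)² = 1007² = 1014049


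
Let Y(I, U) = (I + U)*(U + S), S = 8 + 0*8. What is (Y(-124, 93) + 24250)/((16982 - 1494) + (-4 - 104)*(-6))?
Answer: 21119/16136 ≈ 1.3088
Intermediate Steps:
S = 8 (S = 8 + 0 = 8)
Y(I, U) = (8 + U)*(I + U) (Y(I, U) = (I + U)*(U + 8) = (I + U)*(8 + U) = (8 + U)*(I + U))
(Y(-124, 93) + 24250)/((16982 - 1494) + (-4 - 104)*(-6)) = ((93² + 8*(-124) + 8*93 - 124*93) + 24250)/((16982 - 1494) + (-4 - 104)*(-6)) = ((8649 - 992 + 744 - 11532) + 24250)/(15488 - 108*(-6)) = (-3131 + 24250)/(15488 + 648) = 21119/16136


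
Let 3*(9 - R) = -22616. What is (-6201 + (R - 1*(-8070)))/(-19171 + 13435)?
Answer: -14125/8604 ≈ -1.6417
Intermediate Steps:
R = 22643/3 (R = 9 - 1/3*(-22616) = 9 + 22616/3 = 22643/3 ≈ 7547.7)
(-6201 + (R - 1*(-8070)))/(-19171 + 13435) = (-6201 + (22643/3 - 1*(-8070)))/(-19171 + 13435) = (-6201 + (22643/3 + 8070))/(-5736) = (-6201 + 46853/3)*(-1/5736) = (28250/3)*(-1/5736) = -14125/8604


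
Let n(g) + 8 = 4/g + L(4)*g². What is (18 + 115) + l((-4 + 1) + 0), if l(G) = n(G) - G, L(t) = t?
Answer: 488/3 ≈ 162.67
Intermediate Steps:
n(g) = -8 + 4/g + 4*g² (n(g) = -8 + (4/g + 4*g²) = -8 + 4/g + 4*g²)
l(G) = -8 - G + 4/G + 4*G² (l(G) = (-8 + 4/G + 4*G²) - G = -8 - G + 4/G + 4*G²)
(18 + 115) + l((-4 + 1) + 0) = (18 + 115) + (-8 - ((-4 + 1) + 0) + 4/((-4 + 1) + 0) + 4*((-4 + 1) + 0)²) = 133 + (-8 - (-3 + 0) + 4/(-3 + 0) + 4*(-3 + 0)²) = 133 + (-8 - 1*(-3) + 4/(-3) + 4*(-3)²) = 133 + (-8 + 3 + 4*(-⅓) + 4*9) = 133 + (-8 + 3 - 4/3 + 36) = 133 + 89/3 = 488/3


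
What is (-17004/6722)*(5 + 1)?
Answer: -51012/3361 ≈ -15.178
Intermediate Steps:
(-17004/6722)*(5 + 1) = -17004*1/6722*6 = -8502/3361*6 = -51012/3361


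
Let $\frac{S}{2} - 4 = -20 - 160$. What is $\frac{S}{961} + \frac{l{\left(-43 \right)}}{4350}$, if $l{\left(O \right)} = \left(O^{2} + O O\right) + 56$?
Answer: $\frac{1038197}{2090175} \approx 0.4967$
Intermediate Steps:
$l{\left(O \right)} = 56 + 2 O^{2}$ ($l{\left(O \right)} = \left(O^{2} + O^{2}\right) + 56 = 2 O^{2} + 56 = 56 + 2 O^{2}$)
$S = -352$ ($S = 8 + 2 \left(-20 - 160\right) = 8 + 2 \left(-180\right) = 8 - 360 = -352$)
$\frac{S}{961} + \frac{l{\left(-43 \right)}}{4350} = - \frac{352}{961} + \frac{56 + 2 \left(-43\right)^{2}}{4350} = \left(-352\right) \frac{1}{961} + \left(56 + 2 \cdot 1849\right) \frac{1}{4350} = - \frac{352}{961} + \left(56 + 3698\right) \frac{1}{4350} = - \frac{352}{961} + 3754 \cdot \frac{1}{4350} = - \frac{352}{961} + \frac{1877}{2175} = \frac{1038197}{2090175}$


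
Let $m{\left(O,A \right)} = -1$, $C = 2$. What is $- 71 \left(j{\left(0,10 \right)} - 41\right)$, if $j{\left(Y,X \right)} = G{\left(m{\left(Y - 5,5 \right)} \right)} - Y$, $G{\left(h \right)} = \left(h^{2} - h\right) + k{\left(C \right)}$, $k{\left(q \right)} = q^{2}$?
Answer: $2485$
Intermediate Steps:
$G{\left(h \right)} = 4 + h^{2} - h$ ($G{\left(h \right)} = \left(h^{2} - h\right) + 2^{2} = \left(h^{2} - h\right) + 4 = 4 + h^{2} - h$)
$j{\left(Y,X \right)} = 6 - Y$ ($j{\left(Y,X \right)} = \left(4 + \left(-1\right)^{2} - -1\right) - Y = \left(4 + 1 + 1\right) - Y = 6 - Y$)
$- 71 \left(j{\left(0,10 \right)} - 41\right) = - 71 \left(\left(6 - 0\right) - 41\right) = - 71 \left(\left(6 + 0\right) - 41\right) = - 71 \left(6 - 41\right) = \left(-71\right) \left(-35\right) = 2485$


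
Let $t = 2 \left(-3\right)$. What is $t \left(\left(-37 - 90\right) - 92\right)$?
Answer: $1314$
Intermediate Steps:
$t = -6$
$t \left(\left(-37 - 90\right) - 92\right) = - 6 \left(\left(-37 - 90\right) - 92\right) = - 6 \left(-127 - 92\right) = \left(-6\right) \left(-219\right) = 1314$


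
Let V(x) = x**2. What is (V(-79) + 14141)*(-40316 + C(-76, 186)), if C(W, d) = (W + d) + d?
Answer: -815687640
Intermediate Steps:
C(W, d) = W + 2*d
(V(-79) + 14141)*(-40316 + C(-76, 186)) = ((-79)**2 + 14141)*(-40316 + (-76 + 2*186)) = (6241 + 14141)*(-40316 + (-76 + 372)) = 20382*(-40316 + 296) = 20382*(-40020) = -815687640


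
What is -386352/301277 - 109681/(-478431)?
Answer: -2572854425/2443055193 ≈ -1.0531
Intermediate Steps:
-386352/301277 - 109681/(-478431) = -386352*1/301277 - 109681*(-1/478431) = -386352/301277 + 1859/8109 = -2572854425/2443055193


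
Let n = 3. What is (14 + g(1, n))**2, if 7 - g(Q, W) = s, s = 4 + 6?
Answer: 121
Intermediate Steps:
s = 10
g(Q, W) = -3 (g(Q, W) = 7 - 1*10 = 7 - 10 = -3)
(14 + g(1, n))**2 = (14 - 3)**2 = 11**2 = 121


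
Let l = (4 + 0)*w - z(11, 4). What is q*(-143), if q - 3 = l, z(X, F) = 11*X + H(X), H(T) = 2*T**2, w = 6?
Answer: 48048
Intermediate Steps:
z(X, F) = 2*X**2 + 11*X (z(X, F) = 11*X + 2*X**2 = 2*X**2 + 11*X)
l = -339 (l = (4 + 0)*6 - 11*(11 + 2*11) = 4*6 - 11*(11 + 22) = 24 - 11*33 = 24 - 1*363 = 24 - 363 = -339)
q = -336 (q = 3 - 339 = -336)
q*(-143) = -336*(-143) = 48048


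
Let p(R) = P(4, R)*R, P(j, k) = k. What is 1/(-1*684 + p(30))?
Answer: 1/216 ≈ 0.0046296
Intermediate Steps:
p(R) = R² (p(R) = R*R = R²)
1/(-1*684 + p(30)) = 1/(-1*684 + 30²) = 1/(-684 + 900) = 1/216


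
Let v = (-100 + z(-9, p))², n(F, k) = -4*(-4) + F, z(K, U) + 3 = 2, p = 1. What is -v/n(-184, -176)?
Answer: 10201/168 ≈ 60.720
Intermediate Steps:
z(K, U) = -1 (z(K, U) = -3 + 2 = -1)
n(F, k) = 16 + F
v = 10201 (v = (-100 - 1)² = (-101)² = 10201)
-v/n(-184, -176) = -10201/(16 - 184) = -10201/(-168) = -10201*(-1)/168 = -1*(-10201/168) = 10201/168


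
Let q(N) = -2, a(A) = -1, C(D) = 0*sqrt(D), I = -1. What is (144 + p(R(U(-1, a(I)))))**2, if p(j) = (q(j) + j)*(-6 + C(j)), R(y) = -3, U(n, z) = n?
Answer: 30276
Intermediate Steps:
C(D) = 0
p(j) = 12 - 6*j (p(j) = (-2 + j)*(-6 + 0) = (-2 + j)*(-6) = 12 - 6*j)
(144 + p(R(U(-1, a(I)))))**2 = (144 + (12 - 6*(-3)))**2 = (144 + (12 + 18))**2 = (144 + 30)**2 = 174**2 = 30276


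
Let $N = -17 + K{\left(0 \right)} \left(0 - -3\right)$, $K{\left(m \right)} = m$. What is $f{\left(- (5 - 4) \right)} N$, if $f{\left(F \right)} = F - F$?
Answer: $0$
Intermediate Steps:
$f{\left(F \right)} = 0$
$N = -17$ ($N = -17 + 0 \left(0 - -3\right) = -17 + 0 \left(0 + 3\right) = -17 + 0 \cdot 3 = -17 + 0 = -17$)
$f{\left(- (5 - 4) \right)} N = 0 \left(-17\right) = 0$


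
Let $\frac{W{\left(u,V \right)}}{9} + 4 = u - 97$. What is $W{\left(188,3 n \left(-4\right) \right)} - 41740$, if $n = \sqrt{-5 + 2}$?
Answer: $-40957$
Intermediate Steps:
$n = i \sqrt{3}$ ($n = \sqrt{-3} = i \sqrt{3} \approx 1.732 i$)
$W{\left(u,V \right)} = -909 + 9 u$ ($W{\left(u,V \right)} = -36 + 9 \left(u - 97\right) = -36 + 9 \left(-97 + u\right) = -36 + \left(-873 + 9 u\right) = -909 + 9 u$)
$W{\left(188,3 n \left(-4\right) \right)} - 41740 = \left(-909 + 9 \cdot 188\right) - 41740 = \left(-909 + 1692\right) - 41740 = 783 - 41740 = -40957$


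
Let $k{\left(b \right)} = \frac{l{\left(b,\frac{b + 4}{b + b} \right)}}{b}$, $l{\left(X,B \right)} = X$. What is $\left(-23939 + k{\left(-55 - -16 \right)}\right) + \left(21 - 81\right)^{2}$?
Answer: $-20338$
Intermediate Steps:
$k{\left(b \right)} = 1$ ($k{\left(b \right)} = \frac{b}{b} = 1$)
$\left(-23939 + k{\left(-55 - -16 \right)}\right) + \left(21 - 81\right)^{2} = \left(-23939 + 1\right) + \left(21 - 81\right)^{2} = -23938 + \left(-60\right)^{2} = -23938 + 3600 = -20338$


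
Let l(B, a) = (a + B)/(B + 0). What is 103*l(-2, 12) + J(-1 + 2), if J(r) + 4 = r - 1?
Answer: -519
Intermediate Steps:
l(B, a) = (B + a)/B
J(r) = -5 + r (J(r) = -4 + (r - 1) = -4 + (-1 + r) = -5 + r)
103*l(-2, 12) + J(-1 + 2) = 103*((-2 + 12)/(-2)) + (-5 + (-1 + 2)) = 103*(-½*10) + (-5 + 1) = 103*(-5) - 4 = -515 - 4 = -519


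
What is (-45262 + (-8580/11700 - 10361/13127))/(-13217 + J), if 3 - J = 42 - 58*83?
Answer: 4456306961/831136005 ≈ 5.3617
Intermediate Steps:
J = 4775 (J = 3 - (42 - 58*83) = 3 - (42 - 4814) = 3 - 1*(-4772) = 3 + 4772 = 4775)
(-45262 + (-8580/11700 - 10361/13127))/(-13217 + J) = (-45262 + (-8580/11700 - 10361/13127))/(-13217 + 4775) = (-45262 + (-8580*1/11700 - 10361*1/13127))/(-8442) = (-45262 + (-11/15 - 10361/13127))*(-1/8442) = (-45262 - 299812/196905)*(-1/8442) = -8912613922/196905*(-1/8442) = 4456306961/831136005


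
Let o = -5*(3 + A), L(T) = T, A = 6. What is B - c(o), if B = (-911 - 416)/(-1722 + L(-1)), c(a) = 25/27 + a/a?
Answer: -53767/46521 ≈ -1.1558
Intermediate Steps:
o = -45 (o = -5*(3 + 6) = -5*9 = -45)
c(a) = 52/27 (c(a) = 25*(1/27) + 1 = 25/27 + 1 = 52/27)
B = 1327/1723 (B = (-911 - 416)/(-1722 - 1) = -1327/(-1723) = -1327*(-1/1723) = 1327/1723 ≈ 0.77017)
B - c(o) = 1327/1723 - 1*52/27 = 1327/1723 - 52/27 = -53767/46521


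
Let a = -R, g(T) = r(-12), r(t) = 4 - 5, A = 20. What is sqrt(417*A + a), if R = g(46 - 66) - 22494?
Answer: sqrt(30835) ≈ 175.60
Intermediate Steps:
r(t) = -1
g(T) = -1
R = -22495 (R = -1 - 22494 = -22495)
a = 22495 (a = -1*(-22495) = 22495)
sqrt(417*A + a) = sqrt(417*20 + 22495) = sqrt(8340 + 22495) = sqrt(30835)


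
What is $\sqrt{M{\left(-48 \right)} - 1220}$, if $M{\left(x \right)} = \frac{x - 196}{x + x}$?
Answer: $\frac{i \sqrt{175314}}{12} \approx 34.892 i$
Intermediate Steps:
$M{\left(x \right)} = \frac{-196 + x}{2 x}$
$\sqrt{M{\left(-48 \right)} - 1220} = \sqrt{\frac{-196 - 48}{2 \left(-48\right)} - 1220} = \sqrt{\frac{1}{2} \left(- \frac{1}{48}\right) \left(-244\right) - 1220} = \sqrt{\frac{61}{24} - 1220} = \sqrt{- \frac{29219}{24}} = \frac{i \sqrt{175314}}{12}$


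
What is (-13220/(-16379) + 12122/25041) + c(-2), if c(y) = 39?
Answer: 16525303279/410146539 ≈ 40.291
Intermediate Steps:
(-13220/(-16379) + 12122/25041) + c(-2) = (-13220/(-16379) + 12122/25041) + 39 = (-13220*(-1/16379) + 12122*(1/25041)) + 39 = (13220/16379 + 12122/25041) + 39 = 529588258/410146539 + 39 = 16525303279/410146539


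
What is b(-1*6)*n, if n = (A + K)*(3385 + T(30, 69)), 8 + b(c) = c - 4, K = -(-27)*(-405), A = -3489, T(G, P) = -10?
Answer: 876258000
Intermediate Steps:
K = -10935 (K = -27*405 = -10935)
b(c) = -12 + c (b(c) = -8 + (c - 4) = -8 + (-4 + c) = -12 + c)
n = -48681000 (n = (-3489 - 10935)*(3385 - 10) = -14424*3375 = -48681000)
b(-1*6)*n = (-12 - 1*6)*(-48681000) = (-12 - 6)*(-48681000) = -18*(-48681000) = 876258000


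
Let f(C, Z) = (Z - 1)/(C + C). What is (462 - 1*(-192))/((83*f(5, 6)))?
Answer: 1308/83 ≈ 15.759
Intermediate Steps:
f(C, Z) = (-1 + Z)/(2*C) (f(C, Z) = (-1 + Z)/((2*C)) = (-1 + Z)*(1/(2*C)) = (-1 + Z)/(2*C))
(462 - 1*(-192))/((83*f(5, 6))) = (462 - 1*(-192))/((83*((1/2)*(-1 + 6)/5))) = (462 + 192)/((83*((1/2)*(1/5)*5))) = 654/((83*(1/2))) = 654/(83/2) = 654*(2/83) = 1308/83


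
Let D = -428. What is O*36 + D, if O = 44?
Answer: 1156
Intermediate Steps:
O*36 + D = 44*36 - 428 = 1584 - 428 = 1156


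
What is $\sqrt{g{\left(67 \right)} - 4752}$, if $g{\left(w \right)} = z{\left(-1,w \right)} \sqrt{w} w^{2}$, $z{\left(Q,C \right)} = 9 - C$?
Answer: $\sqrt{-4752 - 260362 \sqrt{67}} \approx 1461.5 i$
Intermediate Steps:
$g{\left(w \right)} = w^{\frac{5}{2}} \left(9 - w\right)$ ($g{\left(w \right)} = \left(9 - w\right) \sqrt{w} w^{2} = \sqrt{w} \left(9 - w\right) w^{2} = w^{\frac{5}{2}} \left(9 - w\right)$)
$\sqrt{g{\left(67 \right)} - 4752} = \sqrt{67^{\frac{5}{2}} \left(9 - 67\right) - 4752} = \sqrt{4489 \sqrt{67} \left(9 - 67\right) - 4752} = \sqrt{4489 \sqrt{67} \left(-58\right) - 4752} = \sqrt{- 260362 \sqrt{67} - 4752} = \sqrt{-4752 - 260362 \sqrt{67}}$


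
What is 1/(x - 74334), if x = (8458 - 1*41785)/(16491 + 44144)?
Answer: -60635/4507275417 ≈ -1.3453e-5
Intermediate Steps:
x = -33327/60635 (x = (8458 - 41785)/60635 = -33327*1/60635 = -33327/60635 ≈ -0.54963)
1/(x - 74334) = 1/(-33327/60635 - 74334) = 1/(-4507275417/60635) = -60635/4507275417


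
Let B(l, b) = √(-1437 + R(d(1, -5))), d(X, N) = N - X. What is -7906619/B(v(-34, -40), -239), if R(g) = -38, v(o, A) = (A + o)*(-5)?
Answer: 7906619*I*√59/295 ≈ 2.0587e+5*I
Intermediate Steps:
v(o, A) = -5*A - 5*o
B(l, b) = 5*I*√59 (B(l, b) = √(-1437 - 38) = √(-1475) = 5*I*√59)
-7906619/B(v(-34, -40), -239) = -7906619*(-I*√59/295) = -(-7906619)*I*√59/295 = 7906619*I*√59/295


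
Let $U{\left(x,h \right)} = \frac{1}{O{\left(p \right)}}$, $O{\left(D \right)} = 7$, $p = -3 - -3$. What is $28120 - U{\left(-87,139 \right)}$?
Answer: $\frac{196839}{7} \approx 28120.0$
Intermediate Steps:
$p = 0$ ($p = -3 + 3 = 0$)
$U{\left(x,h \right)} = \frac{1}{7}$
$28120 - U{\left(-87,139 \right)} = 28120 - \frac{1}{7} = \frac{196839}{7}$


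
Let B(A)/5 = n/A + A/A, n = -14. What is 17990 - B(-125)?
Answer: 449611/25 ≈ 17984.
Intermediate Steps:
B(A) = 5 - 70/A (B(A) = 5*(-14/A + A/A) = 5*(-14/A + 1) = 5*(1 - 14/A) = 5 - 70/A)
17990 - B(-125) = 17990 - (5 - 70/(-125)) = 17990 - (5 - 70*(-1/125)) = 17990 - (5 + 14/25) = 17990 - 1*139/25 = 17990 - 139/25 = 449611/25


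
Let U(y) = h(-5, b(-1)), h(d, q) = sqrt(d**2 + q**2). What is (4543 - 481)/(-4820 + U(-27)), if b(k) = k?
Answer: -9789420/11616187 - 2031*sqrt(26)/11616187 ≈ -0.84363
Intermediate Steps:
U(y) = sqrt(26) (U(y) = sqrt((-5)**2 + (-1)**2) = sqrt(25 + 1) = sqrt(26))
(4543 - 481)/(-4820 + U(-27)) = (4543 - 481)/(-4820 + sqrt(26)) = 4062/(-4820 + sqrt(26))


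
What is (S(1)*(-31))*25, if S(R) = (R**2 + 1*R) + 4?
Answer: -4650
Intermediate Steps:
S(R) = 4 + R + R**2 (S(R) = (R**2 + R) + 4 = (R + R**2) + 4 = 4 + R + R**2)
(S(1)*(-31))*25 = ((4 + 1 + 1**2)*(-31))*25 = ((4 + 1 + 1)*(-31))*25 = (6*(-31))*25 = -186*25 = -4650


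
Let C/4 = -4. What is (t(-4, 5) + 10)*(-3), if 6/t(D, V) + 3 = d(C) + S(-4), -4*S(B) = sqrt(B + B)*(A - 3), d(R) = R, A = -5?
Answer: -3816/131 + 24*I*sqrt(2)/131 ≈ -29.13 + 0.25909*I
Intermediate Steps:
C = -16 (C = 4*(-4) = -16)
S(B) = 2*sqrt(2)*sqrt(B) (S(B) = -sqrt(B + B)*(-5 - 3)/4 = -sqrt(2*B)*(-8)/4 = -sqrt(2)*sqrt(B)*(-8)/4 = -(-2)*sqrt(2)*sqrt(B) = 2*sqrt(2)*sqrt(B))
t(D, V) = 6/(-19 + 4*I*sqrt(2)) (t(D, V) = 6/(-3 + (-16 + 2*sqrt(2)*sqrt(-4))) = 6/(-3 + (-16 + 2*sqrt(2)*(2*I))) = 6/(-3 + (-16 + 4*I*sqrt(2))) = 6/(-19 + 4*I*sqrt(2)))
(t(-4, 5) + 10)*(-3) = ((-38/131 - 8*I*sqrt(2)/131) + 10)*(-3) = (1272/131 - 8*I*sqrt(2)/131)*(-3) = -3816/131 + 24*I*sqrt(2)/131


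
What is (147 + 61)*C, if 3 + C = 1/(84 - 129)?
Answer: -28288/45 ≈ -628.62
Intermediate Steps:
C = -136/45 (C = -3 + 1/(84 - 129) = -3 + 1/(-45) = -3 - 1/45 = -136/45 ≈ -3.0222)
(147 + 61)*C = (147 + 61)*(-136/45) = 208*(-136/45) = -28288/45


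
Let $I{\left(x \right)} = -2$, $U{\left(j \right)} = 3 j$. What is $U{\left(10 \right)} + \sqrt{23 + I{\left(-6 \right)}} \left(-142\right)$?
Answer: $30 - 142 \sqrt{21} \approx -620.73$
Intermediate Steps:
$U{\left(10 \right)} + \sqrt{23 + I{\left(-6 \right)}} \left(-142\right) = 3 \cdot 10 + \sqrt{23 - 2} \left(-142\right) = 30 + \sqrt{21} \left(-142\right) = 30 - 142 \sqrt{21}$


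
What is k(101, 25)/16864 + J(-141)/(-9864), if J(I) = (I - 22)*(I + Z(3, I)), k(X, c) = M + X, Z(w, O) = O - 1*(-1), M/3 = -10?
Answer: -96465181/20793312 ≈ -4.6392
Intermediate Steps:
M = -30 (M = 3*(-10) = -30)
Z(w, O) = 1 + O (Z(w, O) = O + 1 = 1 + O)
k(X, c) = -30 + X
J(I) = (1 + 2*I)*(-22 + I) (J(I) = (I - 22)*(I + (1 + I)) = (-22 + I)*(1 + 2*I) = (1 + 2*I)*(-22 + I))
k(101, 25)/16864 + J(-141)/(-9864) = (-30 + 101)/16864 + (-22 - 43*(-141) + 2*(-141)**2)/(-9864) = 71*(1/16864) + (-22 + 6063 + 2*19881)*(-1/9864) = 71/16864 + (-22 + 6063 + 39762)*(-1/9864) = 71/16864 + 45803*(-1/9864) = 71/16864 - 45803/9864 = -96465181/20793312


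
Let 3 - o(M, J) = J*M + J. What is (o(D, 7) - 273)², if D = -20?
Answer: 18769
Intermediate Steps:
o(M, J) = 3 - J - J*M (o(M, J) = 3 - (J*M + J) = 3 - (J + J*M) = 3 + (-J - J*M) = 3 - J - J*M)
(o(D, 7) - 273)² = ((3 - 1*7 - 1*7*(-20)) - 273)² = ((3 - 7 + 140) - 273)² = (136 - 273)² = (-137)² = 18769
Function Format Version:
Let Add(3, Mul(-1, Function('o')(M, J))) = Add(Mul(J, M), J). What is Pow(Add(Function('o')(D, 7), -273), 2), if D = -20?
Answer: 18769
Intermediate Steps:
Function('o')(M, J) = Add(3, Mul(-1, J), Mul(-1, J, M)) (Function('o')(M, J) = Add(3, Mul(-1, Add(Mul(J, M), J))) = Add(3, Mul(-1, Add(J, Mul(J, M)))) = Add(3, Add(Mul(-1, J), Mul(-1, J, M))) = Add(3, Mul(-1, J), Mul(-1, J, M)))
Pow(Add(Function('o')(D, 7), -273), 2) = Pow(Add(Add(3, Mul(-1, 7), Mul(-1, 7, -20)), -273), 2) = Pow(Add(Add(3, -7, 140), -273), 2) = Pow(Add(136, -273), 2) = Pow(-137, 2) = 18769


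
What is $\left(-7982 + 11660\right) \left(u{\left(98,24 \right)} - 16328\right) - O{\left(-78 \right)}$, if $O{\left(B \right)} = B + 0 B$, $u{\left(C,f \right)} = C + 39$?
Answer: $-59550420$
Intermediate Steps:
$u{\left(C,f \right)} = 39 + C$
$O{\left(B \right)} = B$ ($O{\left(B \right)} = B + 0 = B$)
$\left(-7982 + 11660\right) \left(u{\left(98,24 \right)} - 16328\right) - O{\left(-78 \right)} = \left(-7982 + 11660\right) \left(\left(39 + 98\right) - 16328\right) - -78 = 3678 \left(137 - 16328\right) + 78 = 3678 \left(-16191\right) + 78 = -59550498 + 78 = -59550420$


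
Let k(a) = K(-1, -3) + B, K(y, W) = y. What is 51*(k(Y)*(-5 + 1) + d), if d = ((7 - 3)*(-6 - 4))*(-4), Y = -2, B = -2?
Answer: 8772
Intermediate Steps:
k(a) = -3 (k(a) = -1 - 2 = -3)
d = 160 (d = (4*(-10))*(-4) = -40*(-4) = 160)
51*(k(Y)*(-5 + 1) + d) = 51*(-3*(-5 + 1) + 160) = 51*(-3*(-4) + 160) = 51*(12 + 160) = 51*172 = 8772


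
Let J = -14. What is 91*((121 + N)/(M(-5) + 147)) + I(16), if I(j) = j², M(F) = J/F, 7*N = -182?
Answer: 33567/107 ≈ 313.71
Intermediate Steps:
N = -26 (N = (⅐)*(-182) = -26)
M(F) = -14/F
91*((121 + N)/(M(-5) + 147)) + I(16) = 91*((121 - 26)/(-14/(-5) + 147)) + 16² = 91*(95/(-14*(-⅕) + 147)) + 256 = 91*(95/(14/5 + 147)) + 256 = 91*(95/(749/5)) + 256 = 91*(95*(5/749)) + 256 = 91*(475/749) + 256 = 6175/107 + 256 = 33567/107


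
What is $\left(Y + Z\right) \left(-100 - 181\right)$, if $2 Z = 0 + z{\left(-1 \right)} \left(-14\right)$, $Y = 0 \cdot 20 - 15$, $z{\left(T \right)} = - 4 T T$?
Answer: $-3653$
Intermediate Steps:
$z{\left(T \right)} = - 4 T^{2}$
$Y = -15$ ($Y = 0 - 15 = -15$)
$Z = 28$ ($Z = \frac{0 + - 4 \left(-1\right)^{2} \left(-14\right)}{2} = \frac{0 + \left(-4\right) 1 \left(-14\right)}{2} = \frac{0 - -56}{2} = \frac{0 + 56}{2} = \frac{1}{2} \cdot 56 = 28$)
$\left(Y + Z\right) \left(-100 - 181\right) = \left(-15 + 28\right) \left(-100 - 181\right) = 13 \left(-281\right) = -3653$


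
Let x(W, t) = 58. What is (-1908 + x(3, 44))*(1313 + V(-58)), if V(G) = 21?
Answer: -2467900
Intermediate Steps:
(-1908 + x(3, 44))*(1313 + V(-58)) = (-1908 + 58)*(1313 + 21) = -1850*1334 = -2467900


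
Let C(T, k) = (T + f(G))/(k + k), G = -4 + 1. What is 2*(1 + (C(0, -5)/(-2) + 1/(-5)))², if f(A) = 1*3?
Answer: 361/200 ≈ 1.8050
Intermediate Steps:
G = -3
f(A) = 3
C(T, k) = (3 + T)/(2*k) (C(T, k) = (T + 3)/(k + k) = (3 + T)/((2*k)) = (3 + T)*(1/(2*k)) = (3 + T)/(2*k))
2*(1 + (C(0, -5)/(-2) + 1/(-5)))² = 2*(1 + (((½)*(3 + 0)/(-5))/(-2) + 1/(-5)))² = 2*(1 + (((½)*(-⅕)*3)*(-½) + 1*(-⅕)))² = 2*(1 + (-3/10*(-½) - ⅕))² = 2*(1 + (3/20 - ⅕))² = 2*(1 - 1/20)² = 2*(19/20)² = 2*(361/400) = 361/200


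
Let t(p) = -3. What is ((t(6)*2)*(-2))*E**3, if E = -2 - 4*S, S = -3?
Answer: 12000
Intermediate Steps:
E = 10 (E = -2 - 4*(-3) = -2 + 12 = 10)
((t(6)*2)*(-2))*E**3 = (-3*2*(-2))*10**3 = -6*(-2)*1000 = 12*1000 = 12000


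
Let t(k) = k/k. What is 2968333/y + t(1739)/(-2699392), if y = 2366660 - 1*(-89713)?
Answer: 8012691897163/6630713625216 ≈ 1.2084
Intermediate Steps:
t(k) = 1
y = 2456373 (y = 2366660 + 89713 = 2456373)
2968333/y + t(1739)/(-2699392) = 2968333/2456373 + 1/(-2699392) = 2968333*(1/2456373) + 1*(-1/2699392) = 2968333/2456373 - 1/2699392 = 8012691897163/6630713625216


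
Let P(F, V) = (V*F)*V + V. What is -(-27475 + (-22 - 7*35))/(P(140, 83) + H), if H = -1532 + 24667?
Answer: 13871/493839 ≈ 0.028088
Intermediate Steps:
P(F, V) = V + F*V² (P(F, V) = (F*V)*V + V = F*V² + V = V + F*V²)
H = 23135
-(-27475 + (-22 - 7*35))/(P(140, 83) + H) = -(-27475 + (-22 - 7*35))/(83*(1 + 140*83) + 23135) = -(-27475 + (-22 - 245))/(83*(1 + 11620) + 23135) = -(-27475 - 267)/(83*11621 + 23135) = -(-27742)/(964543 + 23135) = -(-27742)/987678 = -1*(-13871/493839) = 13871/493839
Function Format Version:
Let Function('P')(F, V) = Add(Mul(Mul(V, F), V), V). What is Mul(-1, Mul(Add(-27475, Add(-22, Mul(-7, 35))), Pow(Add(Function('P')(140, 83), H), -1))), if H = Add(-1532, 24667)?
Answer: Rational(13871, 493839) ≈ 0.028088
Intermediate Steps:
Function('P')(F, V) = Add(V, Mul(F, Pow(V, 2))) (Function('P')(F, V) = Add(Mul(Mul(F, V), V), V) = Add(Mul(F, Pow(V, 2)), V) = Add(V, Mul(F, Pow(V, 2))))
H = 23135
Mul(-1, Mul(Add(-27475, Add(-22, Mul(-7, 35))), Pow(Add(Function('P')(140, 83), H), -1))) = Mul(-1, Mul(Add(-27475, Add(-22, Mul(-7, 35))), Pow(Add(Mul(83, Add(1, Mul(140, 83))), 23135), -1))) = Mul(-1, Mul(Add(-27475, Add(-22, -245)), Pow(Add(Mul(83, Add(1, 11620)), 23135), -1))) = Mul(-1, Mul(Add(-27475, -267), Pow(Add(Mul(83, 11621), 23135), -1))) = Mul(-1, Mul(-27742, Pow(Add(964543, 23135), -1))) = Mul(-1, Mul(-27742, Pow(987678, -1))) = Mul(-1, Mul(-27742, Rational(1, 987678))) = Mul(-1, Rational(-13871, 493839)) = Rational(13871, 493839)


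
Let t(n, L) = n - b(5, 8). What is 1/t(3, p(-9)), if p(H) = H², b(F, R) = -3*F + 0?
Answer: 1/18 ≈ 0.055556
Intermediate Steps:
b(F, R) = -3*F
t(n, L) = 15 + n (t(n, L) = n - (-3)*5 = n - 1*(-15) = n + 15 = 15 + n)
1/t(3, p(-9)) = 1/(15 + 3) = 1/18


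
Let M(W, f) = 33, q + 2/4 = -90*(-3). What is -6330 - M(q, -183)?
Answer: -6363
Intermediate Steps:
q = 539/2 (q = -½ - 90*(-3) = -½ - 15*(-18) = -½ + 270 = 539/2 ≈ 269.50)
-6330 - M(q, -183) = -6330 - 1*33 = -6330 - 33 = -6363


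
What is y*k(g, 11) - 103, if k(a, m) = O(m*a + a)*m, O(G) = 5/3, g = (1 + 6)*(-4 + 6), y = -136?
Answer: -7789/3 ≈ -2596.3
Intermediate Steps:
g = 14 (g = 7*2 = 14)
O(G) = 5/3 (O(G) = 5*(⅓) = 5/3)
k(a, m) = 5*m/3
y*k(g, 11) - 103 = -680*11/3 - 103 = -136*55/3 - 103 = -7480/3 - 103 = -7789/3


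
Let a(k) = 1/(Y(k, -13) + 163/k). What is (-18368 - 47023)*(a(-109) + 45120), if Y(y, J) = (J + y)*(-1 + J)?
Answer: -182936252741633/62003 ≈ -2.9504e+9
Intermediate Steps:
Y(y, J) = (-1 + J)*(J + y)
a(k) = 1/(182 - 14*k + 163/k) (a(k) = 1/(((-13)² - 1*(-13) - k - 13*k) + 163/k) = 1/((169 + 13 - k - 13*k) + 163/k) = 1/((182 - 14*k) + 163/k) = 1/(182 - 14*k + 163/k))
(-18368 - 47023)*(a(-109) + 45120) = (-18368 - 47023)*(-1*(-109)/(-163 + 14*(-109)*(-13 - 109)) + 45120) = -65391*(-1*(-109)/(-163 + 14*(-109)*(-122)) + 45120) = -65391*(-1*(-109)/(-163 + 186172) + 45120) = -65391*(-1*(-109)/186009 + 45120) = -65391*(-1*(-109)*1/186009 + 45120) = -65391*(109/186009 + 45120) = -65391*8392726189/186009 = -182936252741633/62003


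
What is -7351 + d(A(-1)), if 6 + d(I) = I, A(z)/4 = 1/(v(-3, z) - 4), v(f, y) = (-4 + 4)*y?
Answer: -7358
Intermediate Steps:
v(f, y) = 0 (v(f, y) = 0*y = 0)
A(z) = -1 (A(z) = 4/(0 - 4) = 4/(-4) = 4*(-1/4) = -1)
d(I) = -6 + I
-7351 + d(A(-1)) = -7351 + (-6 - 1) = -7351 - 7 = -7358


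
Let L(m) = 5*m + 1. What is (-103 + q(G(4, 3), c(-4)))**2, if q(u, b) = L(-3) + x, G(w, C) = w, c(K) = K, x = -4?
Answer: 14641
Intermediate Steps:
L(m) = 1 + 5*m
q(u, b) = -18 (q(u, b) = (1 + 5*(-3)) - 4 = (1 - 15) - 4 = -14 - 4 = -18)
(-103 + q(G(4, 3), c(-4)))**2 = (-103 - 18)**2 = (-121)**2 = 14641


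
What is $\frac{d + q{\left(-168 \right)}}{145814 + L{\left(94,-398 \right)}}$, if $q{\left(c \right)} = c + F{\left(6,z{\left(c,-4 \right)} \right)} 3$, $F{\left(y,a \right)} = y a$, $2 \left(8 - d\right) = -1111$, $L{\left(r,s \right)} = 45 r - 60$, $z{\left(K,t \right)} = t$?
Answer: $\frac{647}{299968} \approx 0.0021569$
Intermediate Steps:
$L{\left(r,s \right)} = -60 + 45 r$
$d = \frac{1127}{2}$ ($d = 8 - - \frac{1111}{2} = 8 + \frac{1111}{2} = \frac{1127}{2} \approx 563.5$)
$F{\left(y,a \right)} = a y$
$q{\left(c \right)} = -72 + c$ ($q{\left(c \right)} = c + \left(-4\right) 6 \cdot 3 = c - 72 = -72 + c$)
$\frac{d + q{\left(-168 \right)}}{145814 + L{\left(94,-398 \right)}} = \frac{\frac{1127}{2} - 240}{145814 + \left(-60 + 45 \cdot 94\right)} = \frac{\frac{1127}{2} - 240}{145814 + \left(-60 + 4230\right)} = \frac{647}{2 \left(145814 + 4170\right)} = \frac{647}{2 \cdot 149984} = \frac{647}{2} \cdot \frac{1}{149984} = \frac{647}{299968}$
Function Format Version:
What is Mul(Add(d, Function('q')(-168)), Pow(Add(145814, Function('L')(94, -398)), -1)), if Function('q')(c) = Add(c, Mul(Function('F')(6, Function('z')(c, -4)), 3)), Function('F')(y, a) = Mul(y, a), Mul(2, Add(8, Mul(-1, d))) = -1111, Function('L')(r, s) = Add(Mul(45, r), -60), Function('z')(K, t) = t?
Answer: Rational(647, 299968) ≈ 0.0021569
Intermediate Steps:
Function('L')(r, s) = Add(-60, Mul(45, r))
d = Rational(1127, 2) (d = Add(8, Mul(Rational(-1, 2), -1111)) = Add(8, Rational(1111, 2)) = Rational(1127, 2) ≈ 563.50)
Function('F')(y, a) = Mul(a, y)
Function('q')(c) = Add(-72, c) (Function('q')(c) = Add(c, Mul(Mul(-4, 6), 3)) = Add(c, Mul(-24, 3)) = Add(c, -72) = Add(-72, c))
Mul(Add(d, Function('q')(-168)), Pow(Add(145814, Function('L')(94, -398)), -1)) = Mul(Add(Rational(1127, 2), Add(-72, -168)), Pow(Add(145814, Add(-60, Mul(45, 94))), -1)) = Mul(Add(Rational(1127, 2), -240), Pow(Add(145814, Add(-60, 4230)), -1)) = Mul(Rational(647, 2), Pow(Add(145814, 4170), -1)) = Mul(Rational(647, 2), Pow(149984, -1)) = Mul(Rational(647, 2), Rational(1, 149984)) = Rational(647, 299968)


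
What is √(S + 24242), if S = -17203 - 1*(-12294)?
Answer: √19333 ≈ 139.04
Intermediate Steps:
S = -4909 (S = -17203 + 12294 = -4909)
√(S + 24242) = √(-4909 + 24242) = √19333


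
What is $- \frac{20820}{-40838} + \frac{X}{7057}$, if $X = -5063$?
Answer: $- \frac{29918027}{144096883} \approx -0.20762$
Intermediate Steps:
$- \frac{20820}{-40838} + \frac{X}{7057} = - \frac{20820}{-40838} - \frac{5063}{7057} = \left(-20820\right) \left(- \frac{1}{40838}\right) - \frac{5063}{7057} = \frac{10410}{20419} - \frac{5063}{7057} = - \frac{29918027}{144096883}$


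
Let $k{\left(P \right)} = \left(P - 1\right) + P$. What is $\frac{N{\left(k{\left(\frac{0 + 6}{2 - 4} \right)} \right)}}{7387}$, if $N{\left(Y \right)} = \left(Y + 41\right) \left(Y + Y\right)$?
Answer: $- \frac{476}{7387} \approx -0.064438$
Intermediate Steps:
$k{\left(P \right)} = -1 + 2 P$ ($k{\left(P \right)} = \left(-1 + P\right) + P = -1 + 2 P$)
$N{\left(Y \right)} = 2 Y \left(41 + Y\right)$ ($N{\left(Y \right)} = \left(41 + Y\right) 2 Y = 2 Y \left(41 + Y\right)$)
$\frac{N{\left(k{\left(\frac{0 + 6}{2 - 4} \right)} \right)}}{7387} = \frac{2 \left(-1 + 2 \frac{0 + 6}{2 - 4}\right) \left(41 + \left(-1 + 2 \frac{0 + 6}{2 - 4}\right)\right)}{7387} = 2 \left(-1 + 2 \frac{6}{-2}\right) \left(41 + \left(-1 + 2 \frac{6}{-2}\right)\right) \frac{1}{7387} = 2 \left(-1 + 2 \cdot 6 \left(- \frac{1}{2}\right)\right) \left(41 + \left(-1 + 2 \cdot 6 \left(- \frac{1}{2}\right)\right)\right) \frac{1}{7387} = 2 \left(-1 + 2 \left(-3\right)\right) \left(41 + \left(-1 + 2 \left(-3\right)\right)\right) \frac{1}{7387} = 2 \left(-1 - 6\right) \left(41 - 7\right) \frac{1}{7387} = 2 \left(-7\right) \left(41 - 7\right) \frac{1}{7387} = 2 \left(-7\right) 34 \cdot \frac{1}{7387} = \left(-476\right) \frac{1}{7387} = - \frac{476}{7387}$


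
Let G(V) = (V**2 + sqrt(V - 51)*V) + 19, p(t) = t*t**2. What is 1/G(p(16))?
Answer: 3355447/56281550081301 - 4096*sqrt(4045)/281407750406505 ≈ 5.8693e-8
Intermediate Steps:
p(t) = t**3
G(V) = 19 + V**2 + V*sqrt(-51 + V) (G(V) = (V**2 + sqrt(-51 + V)*V) + 19 = (V**2 + V*sqrt(-51 + V)) + 19 = 19 + V**2 + V*sqrt(-51 + V))
1/G(p(16)) = 1/(19 + (16**3)**2 + 16**3*sqrt(-51 + 16**3)) = 1/(19 + 4096**2 + 4096*sqrt(-51 + 4096)) = 1/(19 + 16777216 + 4096*sqrt(4045)) = 1/(16777235 + 4096*sqrt(4045))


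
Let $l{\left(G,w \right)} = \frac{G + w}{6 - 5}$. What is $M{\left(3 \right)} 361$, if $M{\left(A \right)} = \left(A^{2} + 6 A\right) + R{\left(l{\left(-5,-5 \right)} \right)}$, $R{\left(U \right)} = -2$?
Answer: $9025$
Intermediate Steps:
$l{\left(G,w \right)} = G + w$ ($l{\left(G,w \right)} = \frac{G + w}{1} = \left(G + w\right) 1 = G + w$)
$M{\left(A \right)} = -2 + A^{2} + 6 A$ ($M{\left(A \right)} = \left(A^{2} + 6 A\right) - 2 = -2 + A^{2} + 6 A$)
$M{\left(3 \right)} 361 = \left(-2 + 3^{2} + 6 \cdot 3\right) 361 = \left(-2 + 9 + 18\right) 361 = 25 \cdot 361 = 9025$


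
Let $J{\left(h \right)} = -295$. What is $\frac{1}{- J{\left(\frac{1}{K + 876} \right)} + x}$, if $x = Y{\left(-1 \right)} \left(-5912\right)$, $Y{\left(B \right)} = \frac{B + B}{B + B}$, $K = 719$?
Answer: $- \frac{1}{5617} \approx -0.00017803$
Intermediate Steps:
$Y{\left(B \right)} = 1$ ($Y{\left(B \right)} = \frac{2 B}{2 B} = 2 B \frac{1}{2 B} = 1$)
$x = -5912$ ($x = 1 \left(-5912\right) = -5912$)
$\frac{1}{- J{\left(\frac{1}{K + 876} \right)} + x} = \frac{1}{\left(-1\right) \left(-295\right) - 5912} = \frac{1}{295 - 5912} = \frac{1}{-5617} = - \frac{1}{5617}$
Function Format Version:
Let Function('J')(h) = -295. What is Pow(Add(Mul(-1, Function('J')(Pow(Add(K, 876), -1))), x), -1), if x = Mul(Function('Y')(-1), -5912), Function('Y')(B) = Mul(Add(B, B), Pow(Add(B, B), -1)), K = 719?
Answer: Rational(-1, 5617) ≈ -0.00017803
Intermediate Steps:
Function('Y')(B) = 1 (Function('Y')(B) = Mul(Mul(2, B), Pow(Mul(2, B), -1)) = Mul(Mul(2, B), Mul(Rational(1, 2), Pow(B, -1))) = 1)
x = -5912 (x = Mul(1, -5912) = -5912)
Pow(Add(Mul(-1, Function('J')(Pow(Add(K, 876), -1))), x), -1) = Pow(Add(Mul(-1, -295), -5912), -1) = Pow(Add(295, -5912), -1) = Pow(-5617, -1) = Rational(-1, 5617)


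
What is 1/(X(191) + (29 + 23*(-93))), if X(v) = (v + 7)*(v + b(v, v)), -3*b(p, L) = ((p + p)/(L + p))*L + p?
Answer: 1/10496 ≈ 9.5274e-5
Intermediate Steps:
b(p, L) = -p/3 - 2*L*p/(3*(L + p)) (b(p, L) = -(((p + p)/(L + p))*L + p)/3 = -(((2*p)/(L + p))*L + p)/3 = -((2*p/(L + p))*L + p)/3 = -(2*L*p/(L + p) + p)/3 = -(p + 2*L*p/(L + p))/3 = -p/3 - 2*L*p/(3*(L + p)))
X(v) = v*(7 + v)/3 (X(v) = (v + 7)*(v - v*(v + 3*v)/(3*v + 3*v)) = (7 + v)*(v - v*4*v/(6*v)) = (7 + v)*(v - v*1/(6*v)*4*v) = (7 + v)*(v - 2*v/3) = (7 + v)*(v/3) = v*(7 + v)/3)
1/(X(191) + (29 + 23*(-93))) = 1/((1/3)*191*(7 + 191) + (29 + 23*(-93))) = 1/((1/3)*191*198 + (29 - 2139)) = 1/(12606 - 2110) = 1/10496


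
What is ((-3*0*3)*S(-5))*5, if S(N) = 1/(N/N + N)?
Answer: 0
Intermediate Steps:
S(N) = 1/(1 + N)
((-3*0*3)*S(-5))*5 = ((-3*0*3)/(1 - 5))*5 = ((0*3)/(-4))*5 = (0*(-¼))*5 = 0*5 = 0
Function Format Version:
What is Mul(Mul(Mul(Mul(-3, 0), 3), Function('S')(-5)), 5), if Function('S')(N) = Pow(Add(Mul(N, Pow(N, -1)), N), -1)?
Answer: 0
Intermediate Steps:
Function('S')(N) = Pow(Add(1, N), -1)
Mul(Mul(Mul(Mul(-3, 0), 3), Function('S')(-5)), 5) = Mul(Mul(Mul(Mul(-3, 0), 3), Pow(Add(1, -5), -1)), 5) = Mul(Mul(Mul(0, 3), Pow(-4, -1)), 5) = Mul(Mul(0, Rational(-1, 4)), 5) = Mul(0, 5) = 0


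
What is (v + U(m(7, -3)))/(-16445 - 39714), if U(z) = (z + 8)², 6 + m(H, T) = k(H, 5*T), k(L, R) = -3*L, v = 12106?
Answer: -12467/56159 ≈ -0.22199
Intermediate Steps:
m(H, T) = -6 - 3*H
U(z) = (8 + z)²
(v + U(m(7, -3)))/(-16445 - 39714) = (12106 + (8 + (-6 - 3*7))²)/(-16445 - 39714) = (12106 + (8 + (-6 - 21))²)/(-56159) = (12106 + (8 - 27)²)*(-1/56159) = (12106 + (-19)²)*(-1/56159) = (12106 + 361)*(-1/56159) = 12467*(-1/56159) = -12467/56159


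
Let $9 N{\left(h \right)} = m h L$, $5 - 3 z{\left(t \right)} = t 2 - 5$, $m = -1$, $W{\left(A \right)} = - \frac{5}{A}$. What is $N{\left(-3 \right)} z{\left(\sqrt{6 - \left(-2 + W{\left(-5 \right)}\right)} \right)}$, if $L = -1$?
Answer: $- \frac{10}{9} + \frac{2 \sqrt{7}}{9} \approx -0.52317$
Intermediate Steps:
$z{\left(t \right)} = \frac{10}{3} - \frac{2 t}{3}$ ($z{\left(t \right)} = \frac{5}{3} - \frac{t 2 - 5}{3} = \frac{5}{3} - \frac{2 t - 5}{3} = \frac{5}{3} - \frac{-5 + 2 t}{3} = \frac{5}{3} - \left(- \frac{5}{3} + \frac{2 t}{3}\right) = \frac{10}{3} - \frac{2 t}{3}$)
$N{\left(h \right)} = \frac{h}{9}$ ($N{\left(h \right)} = \frac{- h \left(-1\right)}{9} = \frac{h}{9}$)
$N{\left(-3 \right)} z{\left(\sqrt{6 - \left(-2 + W{\left(-5 \right)}\right)} \right)} = \frac{1}{9} \left(-3\right) \left(\frac{10}{3} - \frac{2 \sqrt{6 + \left(2 - - \frac{5}{-5}\right)}}{3}\right) = - \frac{\frac{10}{3} - \frac{2 \sqrt{6 + \left(2 - \left(-5\right) \left(- \frac{1}{5}\right)\right)}}{3}}{3} = - \frac{\frac{10}{3} - \frac{2 \sqrt{6 + \left(2 - 1\right)}}{3}}{3} = - \frac{\frac{10}{3} - \frac{2 \sqrt{6 + 1}}{3}}{3} = - \frac{\frac{10}{3} - \frac{2 \sqrt{7}}{3}}{3} = - \frac{10}{9} + \frac{2 \sqrt{7}}{9}$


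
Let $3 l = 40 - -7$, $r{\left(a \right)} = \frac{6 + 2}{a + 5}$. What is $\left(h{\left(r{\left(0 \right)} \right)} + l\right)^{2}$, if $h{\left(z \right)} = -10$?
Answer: $\frac{289}{9} \approx 32.111$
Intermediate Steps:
$r{\left(a \right)} = \frac{8}{5 + a}$
$l = \frac{47}{3}$ ($l = \frac{40 - -7}{3} = \frac{40 + 7}{3} = \frac{1}{3} \cdot 47 = \frac{47}{3} \approx 15.667$)
$\left(h{\left(r{\left(0 \right)} \right)} + l\right)^{2} = \left(-10 + \frac{47}{3}\right)^{2} = \left(\frac{17}{3}\right)^{2} = \frac{289}{9}$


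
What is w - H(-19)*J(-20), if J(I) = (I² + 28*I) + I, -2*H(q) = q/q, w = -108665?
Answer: -108755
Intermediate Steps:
H(q) = -½ (H(q) = -q/(2*q) = -½*1 = -½)
J(I) = I² + 29*I
w - H(-19)*J(-20) = -108665 - (-1)*(-20*(29 - 20))/2 = -108665 - (-1)*(-20*9)/2 = -108665 - (-1)*(-180)/2 = -108665 - 1*90 = -108665 - 90 = -108755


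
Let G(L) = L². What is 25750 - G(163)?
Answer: -819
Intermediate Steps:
25750 - G(163) = 25750 - 1*163² = 25750 - 1*26569 = 25750 - 26569 = -819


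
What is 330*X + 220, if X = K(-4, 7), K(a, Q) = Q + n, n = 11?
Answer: 6160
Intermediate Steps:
K(a, Q) = 11 + Q (K(a, Q) = Q + 11 = 11 + Q)
X = 18 (X = 11 + 7 = 18)
330*X + 220 = 330*18 + 220 = 5940 + 220 = 6160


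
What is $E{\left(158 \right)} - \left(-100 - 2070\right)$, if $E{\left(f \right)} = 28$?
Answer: $2198$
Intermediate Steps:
$E{\left(158 \right)} - \left(-100 - 2070\right) = 28 - \left(-100 - 2070\right) = 28 - -2170 = 28 + 2170 = 2198$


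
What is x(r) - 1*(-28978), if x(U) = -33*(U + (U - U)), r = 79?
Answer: 26371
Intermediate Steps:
x(U) = -33*U (x(U) = -33*(U + 0) = -33*U)
x(r) - 1*(-28978) = -33*79 - 1*(-28978) = -2607 + 28978 = 26371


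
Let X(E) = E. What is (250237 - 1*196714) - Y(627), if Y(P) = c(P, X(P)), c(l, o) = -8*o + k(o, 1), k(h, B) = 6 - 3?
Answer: 58536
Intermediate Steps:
k(h, B) = 3
c(l, o) = 3 - 8*o (c(l, o) = -8*o + 3 = 3 - 8*o)
Y(P) = 3 - 8*P
(250237 - 1*196714) - Y(627) = (250237 - 1*196714) - (3 - 8*627) = (250237 - 196714) - (3 - 5016) = 53523 - 1*(-5013) = 53523 + 5013 = 58536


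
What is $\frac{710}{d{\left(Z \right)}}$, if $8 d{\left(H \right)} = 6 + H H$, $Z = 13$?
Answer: $\frac{1136}{35} \approx 32.457$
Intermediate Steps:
$d{\left(H \right)} = \frac{3}{4} + \frac{H^{2}}{8}$ ($d{\left(H \right)} = \frac{6 + H H}{8} = \frac{6 + H^{2}}{8} = \frac{3}{4} + \frac{H^{2}}{8}$)
$\frac{710}{d{\left(Z \right)}} = \frac{710}{\frac{3}{4} + \frac{13^{2}}{8}} = \frac{710}{\frac{3}{4} + \frac{1}{8} \cdot 169} = \frac{710}{\frac{3}{4} + \frac{169}{8}} = \frac{710}{\frac{175}{8}} = 710 \cdot \frac{8}{175} = \frac{1136}{35}$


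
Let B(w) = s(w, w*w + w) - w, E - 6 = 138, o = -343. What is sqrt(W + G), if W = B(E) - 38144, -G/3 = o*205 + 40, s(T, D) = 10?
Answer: sqrt(172547) ≈ 415.39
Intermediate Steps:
E = 144 (E = 6 + 138 = 144)
G = 210825 (G = -3*(-343*205 + 40) = -3*(-70315 + 40) = -3*(-70275) = 210825)
B(w) = 10 - w
W = -38278 (W = (10 - 1*144) - 38144 = (10 - 144) - 38144 = -134 - 38144 = -38278)
sqrt(W + G) = sqrt(-38278 + 210825) = sqrt(172547)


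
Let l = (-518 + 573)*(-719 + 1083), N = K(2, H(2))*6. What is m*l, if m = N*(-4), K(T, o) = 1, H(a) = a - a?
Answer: -480480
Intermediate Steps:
H(a) = 0
N = 6 (N = 1*6 = 6)
m = -24 (m = 6*(-4) = -24)
l = 20020 (l = 55*364 = 20020)
m*l = -24*20020 = -480480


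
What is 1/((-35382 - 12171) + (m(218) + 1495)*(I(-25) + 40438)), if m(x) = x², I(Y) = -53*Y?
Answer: 1/2047132944 ≈ 4.8849e-10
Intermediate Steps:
1/((-35382 - 12171) + (m(218) + 1495)*(I(-25) + 40438)) = 1/((-35382 - 12171) + (218² + 1495)*(-53*(-25) + 40438)) = 1/(-47553 + (47524 + 1495)*(1325 + 40438)) = 1/(-47553 + 49019*41763) = 1/(-47553 + 2047180497) = 1/2047132944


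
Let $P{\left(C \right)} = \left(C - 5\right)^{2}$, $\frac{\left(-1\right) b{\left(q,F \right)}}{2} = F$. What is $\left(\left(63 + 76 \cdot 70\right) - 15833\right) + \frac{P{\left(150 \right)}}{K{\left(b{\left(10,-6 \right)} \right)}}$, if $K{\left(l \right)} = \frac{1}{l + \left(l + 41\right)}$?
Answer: $1356175$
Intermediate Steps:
$b{\left(q,F \right)} = - 2 F$
$K{\left(l \right)} = \frac{1}{41 + 2 l}$ ($K{\left(l \right)} = \frac{1}{l + \left(41 + l\right)} = \frac{1}{41 + 2 l}$)
$P{\left(C \right)} = \left(-5 + C\right)^{2}$
$\left(\left(63 + 76 \cdot 70\right) - 15833\right) + \frac{P{\left(150 \right)}}{K{\left(b{\left(10,-6 \right)} \right)}} = \left(\left(63 + 76 \cdot 70\right) - 15833\right) + \frac{\left(-5 + 150\right)^{2}}{\frac{1}{41 + 2 \left(\left(-2\right) \left(-6\right)\right)}} = \left(\left(63 + 5320\right) - 15833\right) + \frac{145^{2}}{\frac{1}{41 + 2 \cdot 12}} = \left(5383 - 15833\right) + \frac{21025}{\frac{1}{41 + 24}} = -10450 + \frac{21025}{\frac{1}{65}} = -10450 + 21025 \frac{1}{\frac{1}{65}} = -10450 + 21025 \cdot 65 = -10450 + 1366625 = 1356175$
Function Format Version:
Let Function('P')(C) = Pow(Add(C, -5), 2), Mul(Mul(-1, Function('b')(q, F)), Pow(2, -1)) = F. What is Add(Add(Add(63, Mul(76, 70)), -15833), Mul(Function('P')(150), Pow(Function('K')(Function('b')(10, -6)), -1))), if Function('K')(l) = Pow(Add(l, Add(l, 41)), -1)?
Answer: 1356175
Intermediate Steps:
Function('b')(q, F) = Mul(-2, F)
Function('K')(l) = Pow(Add(41, Mul(2, l)), -1) (Function('K')(l) = Pow(Add(l, Add(41, l)), -1) = Pow(Add(41, Mul(2, l)), -1))
Function('P')(C) = Pow(Add(-5, C), 2)
Add(Add(Add(63, Mul(76, 70)), -15833), Mul(Function('P')(150), Pow(Function('K')(Function('b')(10, -6)), -1))) = Add(Add(Add(63, Mul(76, 70)), -15833), Mul(Pow(Add(-5, 150), 2), Pow(Pow(Add(41, Mul(2, Mul(-2, -6))), -1), -1))) = Add(Add(Add(63, 5320), -15833), Mul(Pow(145, 2), Pow(Pow(Add(41, Mul(2, 12)), -1), -1))) = Add(Add(5383, -15833), Mul(21025, Pow(Pow(Add(41, 24), -1), -1))) = Add(-10450, Mul(21025, Pow(Pow(65, -1), -1))) = Add(-10450, Mul(21025, Pow(Rational(1, 65), -1))) = Add(-10450, Mul(21025, 65)) = Add(-10450, 1366625) = 1356175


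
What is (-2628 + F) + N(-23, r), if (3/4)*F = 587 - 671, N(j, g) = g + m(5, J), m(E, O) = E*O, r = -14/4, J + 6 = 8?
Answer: -5467/2 ≈ -2733.5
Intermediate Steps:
J = 2 (J = -6 + 8 = 2)
r = -7/2 (r = -14*1/4 = -7/2 ≈ -3.5000)
N(j, g) = 10 + g (N(j, g) = g + 5*2 = g + 10 = 10 + g)
F = -112 (F = 4*(587 - 671)/3 = (4/3)*(-84) = -112)
(-2628 + F) + N(-23, r) = (-2628 - 112) + (10 - 7/2) = -2740 + 13/2 = -5467/2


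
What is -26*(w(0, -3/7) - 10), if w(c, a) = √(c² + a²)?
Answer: 1742/7 ≈ 248.86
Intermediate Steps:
w(c, a) = √(a² + c²)
-26*(w(0, -3/7) - 10) = -26*(√((-3/7)² + 0²) - 10) = -26*(√((-3*⅐)² + 0) - 10) = -26*(√((-3/7)² + 0) - 10) = -26*(√(9/49 + 0) - 10) = -26*(√(9/49) - 10) = -26*(3/7 - 10) = -26*(-67/7) = 1742/7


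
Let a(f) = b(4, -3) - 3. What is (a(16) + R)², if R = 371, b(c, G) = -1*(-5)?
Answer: 139129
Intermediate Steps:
b(c, G) = 5
a(f) = 2 (a(f) = 5 - 3 = 2)
(a(16) + R)² = (2 + 371)² = 373² = 139129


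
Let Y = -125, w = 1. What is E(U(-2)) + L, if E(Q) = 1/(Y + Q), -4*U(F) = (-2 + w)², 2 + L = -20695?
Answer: -10369201/501 ≈ -20697.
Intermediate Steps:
L = -20697 (L = -2 - 20695 = -20697)
U(F) = -¼ (U(F) = -(-2 + 1)²/4 = -¼*(-1)² = -¼*1 = -¼)
E(Q) = 1/(-125 + Q)
E(U(-2)) + L = 1/(-125 - ¼) - 20697 = 1/(-501/4) - 20697 = -4/501 - 20697 = -10369201/501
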